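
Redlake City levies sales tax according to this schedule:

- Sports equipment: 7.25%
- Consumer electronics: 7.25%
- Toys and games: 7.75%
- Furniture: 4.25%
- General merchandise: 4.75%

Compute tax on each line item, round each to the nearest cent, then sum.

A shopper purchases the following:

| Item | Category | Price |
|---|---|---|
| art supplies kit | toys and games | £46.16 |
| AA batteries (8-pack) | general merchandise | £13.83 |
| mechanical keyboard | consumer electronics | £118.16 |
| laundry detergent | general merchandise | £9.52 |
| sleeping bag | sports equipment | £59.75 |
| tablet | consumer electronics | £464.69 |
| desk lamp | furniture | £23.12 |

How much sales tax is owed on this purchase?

Art supplies kit £46.16: toys and games → 7.75% → £3.58
AA batteries (8-pack) £13.83: general merchandise → 4.75% → £0.66
Mechanical keyboard £118.16: consumer electronics → 7.25% → £8.57
Laundry detergent £9.52: general merchandise → 4.75% → £0.45
Sleeping bag £59.75: sports equipment → 7.25% → £4.33
Tablet £464.69: consumer electronics → 7.25% → £33.69
Desk lamp £23.12: furniture → 4.25% → £0.98
Total tax = £3.58 + £0.66 + £8.57 + £0.45 + £4.33 + £33.69 + £0.98 = £52.26

£52.26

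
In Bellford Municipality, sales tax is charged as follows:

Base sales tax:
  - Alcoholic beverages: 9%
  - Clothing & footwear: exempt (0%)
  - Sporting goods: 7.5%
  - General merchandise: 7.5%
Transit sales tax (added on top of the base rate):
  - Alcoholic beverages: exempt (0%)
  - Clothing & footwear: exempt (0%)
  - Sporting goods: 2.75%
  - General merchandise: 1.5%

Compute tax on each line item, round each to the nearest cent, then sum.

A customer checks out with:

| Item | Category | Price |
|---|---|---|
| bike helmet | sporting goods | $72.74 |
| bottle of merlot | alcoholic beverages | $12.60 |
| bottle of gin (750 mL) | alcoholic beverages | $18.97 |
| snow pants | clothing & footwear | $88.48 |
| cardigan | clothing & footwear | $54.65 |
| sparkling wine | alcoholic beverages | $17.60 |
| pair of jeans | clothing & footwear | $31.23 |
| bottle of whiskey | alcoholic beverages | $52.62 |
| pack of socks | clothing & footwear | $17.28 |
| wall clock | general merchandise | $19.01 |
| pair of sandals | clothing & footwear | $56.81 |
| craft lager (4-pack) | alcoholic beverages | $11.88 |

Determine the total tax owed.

Bike helmet $72.74: sporting goods → 7.5% + 2.75% transit = 10.25% → $7.46
Bottle of merlot $12.60: alcoholic beverages → 9% + 0% transit = 9% → $1.13
Bottle of gin (750 mL) $18.97: alcoholic beverages → 9% + 0% transit = 9% → $1.71
Snow pants $88.48: clothing & footwear → 0% + 0% transit = 0% → $0.00
Cardigan $54.65: clothing & footwear → 0% + 0% transit = 0% → $0.00
Sparkling wine $17.60: alcoholic beverages → 9% + 0% transit = 9% → $1.58
Pair of jeans $31.23: clothing & footwear → 0% + 0% transit = 0% → $0.00
Bottle of whiskey $52.62: alcoholic beverages → 9% + 0% transit = 9% → $4.74
Pack of socks $17.28: clothing & footwear → 0% + 0% transit = 0% → $0.00
Wall clock $19.01: general merchandise → 7.5% + 1.5% transit = 9% → $1.71
Pair of sandals $56.81: clothing & footwear → 0% + 0% transit = 0% → $0.00
Craft lager (4-pack) $11.88: alcoholic beverages → 9% + 0% transit = 9% → $1.07
Total tax = $7.46 + $1.13 + $1.71 + $1.58 + $4.74 + $1.71 + $1.07 = $19.40

$19.40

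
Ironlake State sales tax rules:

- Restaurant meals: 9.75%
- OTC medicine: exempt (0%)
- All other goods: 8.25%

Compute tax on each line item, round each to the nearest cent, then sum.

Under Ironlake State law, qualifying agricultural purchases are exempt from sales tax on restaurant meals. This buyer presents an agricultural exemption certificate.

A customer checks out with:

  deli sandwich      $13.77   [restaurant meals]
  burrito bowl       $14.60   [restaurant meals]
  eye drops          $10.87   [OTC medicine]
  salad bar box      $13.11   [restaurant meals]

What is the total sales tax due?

$0.00

Deli sandwich $13.77: restaurant meals, buyer-exempt → 0% → $0.00
Burrito bowl $14.60: restaurant meals, buyer-exempt → 0% → $0.00
Eye drops $10.87: OTC medicine → 0% → $0.00
Salad bar box $13.11: restaurant meals, buyer-exempt → 0% → $0.00
Total tax = $0.00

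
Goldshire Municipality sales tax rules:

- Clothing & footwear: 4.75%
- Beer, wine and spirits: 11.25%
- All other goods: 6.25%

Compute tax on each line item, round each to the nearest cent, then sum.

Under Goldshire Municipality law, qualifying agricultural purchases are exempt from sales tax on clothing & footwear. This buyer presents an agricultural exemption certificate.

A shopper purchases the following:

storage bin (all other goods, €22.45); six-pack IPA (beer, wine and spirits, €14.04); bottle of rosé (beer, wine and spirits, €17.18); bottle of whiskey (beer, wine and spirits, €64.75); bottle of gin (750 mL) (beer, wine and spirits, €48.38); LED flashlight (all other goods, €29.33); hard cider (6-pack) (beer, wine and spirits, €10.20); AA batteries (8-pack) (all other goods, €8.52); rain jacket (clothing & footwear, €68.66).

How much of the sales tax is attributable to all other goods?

€3.76

Storage bin €22.45: all other goods → 6.25% → €1.40
LED flashlight €29.33: all other goods → 6.25% → €1.83
AA batteries (8-pack) €8.52: all other goods → 6.25% → €0.53
Tax on all other goods = €1.40 + €1.83 + €0.53 = €3.76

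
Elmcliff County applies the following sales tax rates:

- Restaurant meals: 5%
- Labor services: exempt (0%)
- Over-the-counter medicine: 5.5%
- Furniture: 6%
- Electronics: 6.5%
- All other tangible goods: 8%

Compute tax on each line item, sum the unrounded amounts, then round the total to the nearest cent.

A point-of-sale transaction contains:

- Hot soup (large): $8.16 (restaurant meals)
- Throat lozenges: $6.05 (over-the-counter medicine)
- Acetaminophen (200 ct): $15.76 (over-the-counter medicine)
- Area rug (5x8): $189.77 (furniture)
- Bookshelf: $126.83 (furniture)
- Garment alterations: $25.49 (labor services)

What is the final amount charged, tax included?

Hot soup (large) $8.16: restaurant meals → 5% → $0.408
Throat lozenges $6.05: over-the-counter medicine → 5.5% → $0.33275
Acetaminophen (200 ct) $15.76: over-the-counter medicine → 5.5% → $0.8668
Area rug (5x8) $189.77: furniture → 6% → $11.3862
Bookshelf $126.83: furniture → 6% → $7.6098
Garment alterations $25.49: labor services → 0% → $0.00
Subtotal = $372.06; unrounded tax = $20.60355 → $20.60; total due = $392.66

$392.66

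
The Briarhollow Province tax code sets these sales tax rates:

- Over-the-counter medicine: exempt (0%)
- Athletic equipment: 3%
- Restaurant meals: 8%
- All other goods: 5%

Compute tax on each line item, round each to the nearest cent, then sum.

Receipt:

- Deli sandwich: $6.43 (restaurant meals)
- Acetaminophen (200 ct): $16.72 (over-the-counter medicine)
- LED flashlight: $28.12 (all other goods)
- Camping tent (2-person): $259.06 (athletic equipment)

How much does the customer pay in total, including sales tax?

$320.02

Deli sandwich $6.43: restaurant meals → 8% → $0.51
Acetaminophen (200 ct) $16.72: over-the-counter medicine → 0% → $0.00
LED flashlight $28.12: all other goods → 5% → $1.41
Camping tent (2-person) $259.06: athletic equipment → 3% → $7.77
Subtotal = $310.33; tax = $9.69; total due = $320.02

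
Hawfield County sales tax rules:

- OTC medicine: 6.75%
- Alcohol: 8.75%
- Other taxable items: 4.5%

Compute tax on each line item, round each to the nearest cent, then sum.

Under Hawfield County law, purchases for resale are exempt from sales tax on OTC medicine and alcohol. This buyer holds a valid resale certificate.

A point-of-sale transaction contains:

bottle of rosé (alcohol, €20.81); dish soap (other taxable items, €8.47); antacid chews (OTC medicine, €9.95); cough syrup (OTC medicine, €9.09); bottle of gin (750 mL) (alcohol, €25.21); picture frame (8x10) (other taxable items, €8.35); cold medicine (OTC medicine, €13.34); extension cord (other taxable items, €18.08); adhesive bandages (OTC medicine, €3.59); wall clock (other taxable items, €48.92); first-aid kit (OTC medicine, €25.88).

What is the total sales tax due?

€3.77

Bottle of rosé €20.81: alcohol, buyer-exempt → 0% → €0.00
Dish soap €8.47: other taxable items → 4.5% → €0.38
Antacid chews €9.95: OTC medicine, buyer-exempt → 0% → €0.00
Cough syrup €9.09: OTC medicine, buyer-exempt → 0% → €0.00
Bottle of gin (750 mL) €25.21: alcohol, buyer-exempt → 0% → €0.00
Picture frame (8x10) €8.35: other taxable items → 4.5% → €0.38
Cold medicine €13.34: OTC medicine, buyer-exempt → 0% → €0.00
Extension cord €18.08: other taxable items → 4.5% → €0.81
Adhesive bandages €3.59: OTC medicine, buyer-exempt → 0% → €0.00
Wall clock €48.92: other taxable items → 4.5% → €2.20
First-aid kit €25.88: OTC medicine, buyer-exempt → 0% → €0.00
Total tax = €0.38 + €0.38 + €0.81 + €2.20 = €3.77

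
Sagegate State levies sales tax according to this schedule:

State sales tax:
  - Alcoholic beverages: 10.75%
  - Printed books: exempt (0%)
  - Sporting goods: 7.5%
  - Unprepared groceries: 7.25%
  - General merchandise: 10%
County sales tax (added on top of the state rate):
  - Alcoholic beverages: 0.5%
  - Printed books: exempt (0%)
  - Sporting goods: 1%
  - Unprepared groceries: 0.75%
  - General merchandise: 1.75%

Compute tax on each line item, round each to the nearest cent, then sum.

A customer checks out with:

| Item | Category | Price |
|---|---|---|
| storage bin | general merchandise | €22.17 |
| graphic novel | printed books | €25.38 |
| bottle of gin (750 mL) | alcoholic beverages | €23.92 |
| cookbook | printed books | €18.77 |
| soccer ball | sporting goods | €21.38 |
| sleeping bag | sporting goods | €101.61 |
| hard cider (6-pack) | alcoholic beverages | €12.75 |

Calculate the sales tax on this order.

Storage bin €22.17: general merchandise → 10% + 1.75% county = 11.75% → €2.60
Graphic novel €25.38: printed books → 0% + 0% county = 0% → €0.00
Bottle of gin (750 mL) €23.92: alcoholic beverages → 10.75% + 0.5% county = 11.25% → €2.69
Cookbook €18.77: printed books → 0% + 0% county = 0% → €0.00
Soccer ball €21.38: sporting goods → 7.5% + 1% county = 8.5% → €1.82
Sleeping bag €101.61: sporting goods → 7.5% + 1% county = 8.5% → €8.64
Hard cider (6-pack) €12.75: alcoholic beverages → 10.75% + 0.5% county = 11.25% → €1.43
Total tax = €2.60 + €2.69 + €1.82 + €8.64 + €1.43 = €17.18

€17.18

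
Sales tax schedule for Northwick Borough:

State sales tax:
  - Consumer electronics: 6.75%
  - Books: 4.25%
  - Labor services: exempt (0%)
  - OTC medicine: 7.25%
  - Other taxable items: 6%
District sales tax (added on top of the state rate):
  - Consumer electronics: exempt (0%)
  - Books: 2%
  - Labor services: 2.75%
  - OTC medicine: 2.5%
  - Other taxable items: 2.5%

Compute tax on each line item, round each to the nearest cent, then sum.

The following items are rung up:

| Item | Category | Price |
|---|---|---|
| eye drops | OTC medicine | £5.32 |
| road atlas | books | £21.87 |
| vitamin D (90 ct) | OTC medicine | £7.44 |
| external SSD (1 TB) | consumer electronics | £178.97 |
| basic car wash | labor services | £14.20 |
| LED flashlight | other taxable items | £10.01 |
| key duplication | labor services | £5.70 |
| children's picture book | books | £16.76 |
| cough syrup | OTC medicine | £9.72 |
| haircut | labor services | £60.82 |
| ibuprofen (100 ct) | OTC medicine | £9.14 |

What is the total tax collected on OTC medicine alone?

Eye drops £5.32: OTC medicine → 7.25% + 2.5% district = 9.75% → £0.52
Vitamin D (90 ct) £7.44: OTC medicine → 7.25% + 2.5% district = 9.75% → £0.73
Cough syrup £9.72: OTC medicine → 7.25% + 2.5% district = 9.75% → £0.95
Ibuprofen (100 ct) £9.14: OTC medicine → 7.25% + 2.5% district = 9.75% → £0.89
Tax on OTC medicine = £0.52 + £0.73 + £0.95 + £0.89 = £3.09

£3.09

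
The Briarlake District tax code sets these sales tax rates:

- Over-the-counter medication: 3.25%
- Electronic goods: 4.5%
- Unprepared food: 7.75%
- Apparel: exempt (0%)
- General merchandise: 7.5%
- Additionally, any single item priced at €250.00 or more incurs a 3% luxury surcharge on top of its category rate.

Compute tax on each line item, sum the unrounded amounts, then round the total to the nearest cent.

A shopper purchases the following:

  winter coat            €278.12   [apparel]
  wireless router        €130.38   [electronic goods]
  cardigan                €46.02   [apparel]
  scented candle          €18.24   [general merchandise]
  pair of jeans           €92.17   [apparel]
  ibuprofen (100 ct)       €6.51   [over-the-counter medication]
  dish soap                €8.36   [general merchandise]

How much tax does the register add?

€16.42

Winter coat €278.12: apparel → 0% + 3% surcharge = 3% → €8.3436
Wireless router €130.38: electronic goods → 4.5% → €5.8671
Cardigan €46.02: apparel → 0% → €0.00
Scented candle €18.24: general merchandise → 7.5% → €1.368
Pair of jeans €92.17: apparel → 0% → €0.00
Ibuprofen (100 ct) €6.51: over-the-counter medication → 3.25% → €0.211575
Dish soap €8.36: general merchandise → 7.5% → €0.627
Unrounded tax sum = €16.417275 → €16.42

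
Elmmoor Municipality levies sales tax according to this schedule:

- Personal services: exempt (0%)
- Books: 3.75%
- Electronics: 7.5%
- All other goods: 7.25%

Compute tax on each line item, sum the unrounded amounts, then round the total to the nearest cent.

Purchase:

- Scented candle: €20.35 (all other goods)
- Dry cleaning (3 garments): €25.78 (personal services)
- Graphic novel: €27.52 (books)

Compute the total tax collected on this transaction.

Scented candle €20.35: all other goods → 7.25% → €1.475375
Dry cleaning (3 garments) €25.78: personal services → 0% → €0.00
Graphic novel €27.52: books → 3.75% → €1.032
Unrounded tax sum = €2.507375 → €2.51

€2.51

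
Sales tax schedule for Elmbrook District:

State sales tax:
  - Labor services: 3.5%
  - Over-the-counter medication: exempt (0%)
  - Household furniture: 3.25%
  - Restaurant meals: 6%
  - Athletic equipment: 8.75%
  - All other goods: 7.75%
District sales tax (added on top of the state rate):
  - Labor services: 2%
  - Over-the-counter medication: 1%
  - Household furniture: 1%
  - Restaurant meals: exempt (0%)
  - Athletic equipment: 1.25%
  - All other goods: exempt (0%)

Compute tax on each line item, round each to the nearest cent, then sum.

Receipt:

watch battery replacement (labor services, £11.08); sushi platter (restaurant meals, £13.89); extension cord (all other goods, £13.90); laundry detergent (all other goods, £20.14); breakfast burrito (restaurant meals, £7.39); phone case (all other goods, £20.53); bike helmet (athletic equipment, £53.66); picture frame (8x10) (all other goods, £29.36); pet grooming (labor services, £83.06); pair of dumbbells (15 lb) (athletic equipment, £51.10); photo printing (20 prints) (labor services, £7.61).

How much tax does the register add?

£23.86

Watch battery replacement £11.08: labor services → 3.5% + 2% district = 5.5% → £0.61
Sushi platter £13.89: restaurant meals → 6% + 0% district = 6% → £0.83
Extension cord £13.90: all other goods → 7.75% + 0% district = 7.75% → £1.08
Laundry detergent £20.14: all other goods → 7.75% + 0% district = 7.75% → £1.56
Breakfast burrito £7.39: restaurant meals → 6% + 0% district = 6% → £0.44
Phone case £20.53: all other goods → 7.75% + 0% district = 7.75% → £1.59
Bike helmet £53.66: athletic equipment → 8.75% + 1.25% district = 10% → £5.37
Picture frame (8x10) £29.36: all other goods → 7.75% + 0% district = 7.75% → £2.28
Pet grooming £83.06: labor services → 3.5% + 2% district = 5.5% → £4.57
Pair of dumbbells (15 lb) £51.10: athletic equipment → 8.75% + 1.25% district = 10% → £5.11
Photo printing (20 prints) £7.61: labor services → 3.5% + 2% district = 5.5% → £0.42
Total tax = £0.61 + £0.83 + £1.08 + £1.56 + £0.44 + £1.59 + £5.37 + £2.28 + £4.57 + £5.11 + £0.42 = £23.86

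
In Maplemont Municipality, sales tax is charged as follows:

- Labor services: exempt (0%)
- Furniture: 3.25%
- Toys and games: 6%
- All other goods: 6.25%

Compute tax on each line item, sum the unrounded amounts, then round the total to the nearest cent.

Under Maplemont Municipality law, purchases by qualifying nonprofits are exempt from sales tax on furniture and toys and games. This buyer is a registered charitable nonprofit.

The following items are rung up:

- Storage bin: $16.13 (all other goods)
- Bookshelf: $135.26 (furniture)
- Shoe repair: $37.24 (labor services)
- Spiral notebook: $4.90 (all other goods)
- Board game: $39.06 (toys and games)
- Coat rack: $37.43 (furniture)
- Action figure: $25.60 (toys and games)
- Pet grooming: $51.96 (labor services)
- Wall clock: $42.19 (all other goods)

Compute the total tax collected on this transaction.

$3.95

Storage bin $16.13: all other goods → 6.25% → $1.008125
Bookshelf $135.26: furniture, buyer-exempt → 0% → $0.00
Shoe repair $37.24: labor services → 0% → $0.00
Spiral notebook $4.90: all other goods → 6.25% → $0.30625
Board game $39.06: toys and games, buyer-exempt → 0% → $0.00
Coat rack $37.43: furniture, buyer-exempt → 0% → $0.00
Action figure $25.60: toys and games, buyer-exempt → 0% → $0.00
Pet grooming $51.96: labor services → 0% → $0.00
Wall clock $42.19: all other goods → 6.25% → $2.636875
Unrounded tax sum = $3.95125 → $3.95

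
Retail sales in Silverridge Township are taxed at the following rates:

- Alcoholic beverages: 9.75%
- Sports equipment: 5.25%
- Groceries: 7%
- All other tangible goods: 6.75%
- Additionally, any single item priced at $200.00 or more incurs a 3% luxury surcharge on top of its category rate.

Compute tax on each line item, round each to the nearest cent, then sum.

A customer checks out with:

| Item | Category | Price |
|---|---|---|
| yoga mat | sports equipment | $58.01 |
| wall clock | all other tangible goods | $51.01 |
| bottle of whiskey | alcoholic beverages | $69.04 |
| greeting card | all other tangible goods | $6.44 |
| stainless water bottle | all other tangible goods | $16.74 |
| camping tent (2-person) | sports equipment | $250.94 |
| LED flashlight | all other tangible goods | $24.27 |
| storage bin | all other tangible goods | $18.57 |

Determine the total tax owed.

$38.37

Yoga mat $58.01: sports equipment → 5.25% → $3.05
Wall clock $51.01: all other tangible goods → 6.75% → $3.44
Bottle of whiskey $69.04: alcoholic beverages → 9.75% → $6.73
Greeting card $6.44: all other tangible goods → 6.75% → $0.43
Stainless water bottle $16.74: all other tangible goods → 6.75% → $1.13
Camping tent (2-person) $250.94: sports equipment → 5.25% + 3% surcharge = 8.25% → $20.70
LED flashlight $24.27: all other tangible goods → 6.75% → $1.64
Storage bin $18.57: all other tangible goods → 6.75% → $1.25
Total tax = $3.05 + $3.44 + $6.73 + $0.43 + $1.13 + $20.70 + $1.64 + $1.25 = $38.37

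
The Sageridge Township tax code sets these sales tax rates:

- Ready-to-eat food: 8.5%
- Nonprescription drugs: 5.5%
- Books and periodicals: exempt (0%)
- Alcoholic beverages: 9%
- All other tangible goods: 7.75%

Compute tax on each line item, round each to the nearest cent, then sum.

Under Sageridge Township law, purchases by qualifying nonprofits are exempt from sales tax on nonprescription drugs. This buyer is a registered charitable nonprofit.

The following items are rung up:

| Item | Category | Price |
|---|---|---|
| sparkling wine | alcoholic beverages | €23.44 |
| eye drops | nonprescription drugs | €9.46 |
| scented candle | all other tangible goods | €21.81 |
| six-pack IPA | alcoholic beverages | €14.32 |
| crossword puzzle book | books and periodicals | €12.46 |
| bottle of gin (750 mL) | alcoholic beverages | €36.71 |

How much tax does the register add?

€8.39

Sparkling wine €23.44: alcoholic beverages → 9% → €2.11
Eye drops €9.46: nonprescription drugs, buyer-exempt → 0% → €0.00
Scented candle €21.81: all other tangible goods → 7.75% → €1.69
Six-pack IPA €14.32: alcoholic beverages → 9% → €1.29
Crossword puzzle book €12.46: books and periodicals → 0% → €0.00
Bottle of gin (750 mL) €36.71: alcoholic beverages → 9% → €3.30
Total tax = €2.11 + €1.69 + €1.29 + €3.30 = €8.39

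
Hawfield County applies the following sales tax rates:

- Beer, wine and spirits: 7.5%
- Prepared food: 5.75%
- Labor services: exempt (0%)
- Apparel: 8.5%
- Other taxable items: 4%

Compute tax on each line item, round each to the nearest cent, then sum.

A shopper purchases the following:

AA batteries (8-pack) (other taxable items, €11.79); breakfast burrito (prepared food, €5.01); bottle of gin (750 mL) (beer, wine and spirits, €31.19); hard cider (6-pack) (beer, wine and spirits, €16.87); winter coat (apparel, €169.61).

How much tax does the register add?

€18.79

AA batteries (8-pack) €11.79: other taxable items → 4% → €0.47
Breakfast burrito €5.01: prepared food → 5.75% → €0.29
Bottle of gin (750 mL) €31.19: beer, wine and spirits → 7.5% → €2.34
Hard cider (6-pack) €16.87: beer, wine and spirits → 7.5% → €1.27
Winter coat €169.61: apparel → 8.5% → €14.42
Total tax = €0.47 + €0.29 + €2.34 + €1.27 + €14.42 = €18.79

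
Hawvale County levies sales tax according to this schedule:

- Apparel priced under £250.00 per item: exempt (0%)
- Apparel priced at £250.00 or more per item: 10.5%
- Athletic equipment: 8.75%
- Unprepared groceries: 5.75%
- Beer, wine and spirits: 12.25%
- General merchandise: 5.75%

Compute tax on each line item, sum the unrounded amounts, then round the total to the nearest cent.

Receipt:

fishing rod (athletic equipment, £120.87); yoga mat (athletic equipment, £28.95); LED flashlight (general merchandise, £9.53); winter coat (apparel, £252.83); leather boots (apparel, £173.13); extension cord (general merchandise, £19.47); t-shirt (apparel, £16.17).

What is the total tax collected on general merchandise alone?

LED flashlight £9.53: general merchandise → 5.75% → £0.547975
Extension cord £19.47: general merchandise → 5.75% → £1.119525
Tax on general merchandise: unrounded sum = £1.6675 → £1.67

£1.67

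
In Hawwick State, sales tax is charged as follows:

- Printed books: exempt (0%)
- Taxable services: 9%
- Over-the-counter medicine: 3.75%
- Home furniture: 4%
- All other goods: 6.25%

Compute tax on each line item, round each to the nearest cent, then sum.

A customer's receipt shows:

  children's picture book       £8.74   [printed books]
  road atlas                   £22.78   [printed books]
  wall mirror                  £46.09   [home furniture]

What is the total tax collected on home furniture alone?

Wall mirror £46.09: home furniture → 4% → £1.84
Tax on home furniture = £1.84

£1.84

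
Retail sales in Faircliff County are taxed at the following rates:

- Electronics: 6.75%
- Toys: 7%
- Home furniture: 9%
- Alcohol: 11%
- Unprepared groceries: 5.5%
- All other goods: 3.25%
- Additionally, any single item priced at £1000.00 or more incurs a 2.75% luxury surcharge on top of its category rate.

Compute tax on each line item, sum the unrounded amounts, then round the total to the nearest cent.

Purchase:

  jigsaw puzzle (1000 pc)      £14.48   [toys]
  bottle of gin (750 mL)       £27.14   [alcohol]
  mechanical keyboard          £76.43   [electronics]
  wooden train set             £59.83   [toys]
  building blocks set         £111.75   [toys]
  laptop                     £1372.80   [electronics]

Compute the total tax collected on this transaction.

£151.58

Jigsaw puzzle (1000 pc) £14.48: toys → 7% → £1.0136
Bottle of gin (750 mL) £27.14: alcohol → 11% → £2.9854
Mechanical keyboard £76.43: electronics → 6.75% → £5.159025
Wooden train set £59.83: toys → 7% → £4.1881
Building blocks set £111.75: toys → 7% → £7.8225
Laptop £1372.80: electronics → 6.75% + 2.75% surcharge = 9.5% → £130.416
Unrounded tax sum = £151.584625 → £151.58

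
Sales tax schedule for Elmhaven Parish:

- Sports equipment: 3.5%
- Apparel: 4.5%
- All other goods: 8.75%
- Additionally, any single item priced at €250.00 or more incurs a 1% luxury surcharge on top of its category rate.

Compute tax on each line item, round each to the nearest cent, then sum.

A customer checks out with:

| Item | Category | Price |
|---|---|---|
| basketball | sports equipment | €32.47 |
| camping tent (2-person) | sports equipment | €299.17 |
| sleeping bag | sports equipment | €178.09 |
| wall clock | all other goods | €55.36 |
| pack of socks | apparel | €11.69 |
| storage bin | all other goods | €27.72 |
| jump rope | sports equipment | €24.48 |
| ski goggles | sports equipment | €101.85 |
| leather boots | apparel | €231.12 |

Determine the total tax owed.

Basketball €32.47: sports equipment → 3.5% → €1.14
Camping tent (2-person) €299.17: sports equipment → 3.5% + 1% surcharge = 4.5% → €13.46
Sleeping bag €178.09: sports equipment → 3.5% → €6.23
Wall clock €55.36: all other goods → 8.75% → €4.84
Pack of socks €11.69: apparel → 4.5% → €0.53
Storage bin €27.72: all other goods → 8.75% → €2.43
Jump rope €24.48: sports equipment → 3.5% → €0.86
Ski goggles €101.85: sports equipment → 3.5% → €3.56
Leather boots €231.12: apparel → 4.5% → €10.40
Total tax = €1.14 + €13.46 + €6.23 + €4.84 + €0.53 + €2.43 + €0.86 + €3.56 + €10.40 = €43.45

€43.45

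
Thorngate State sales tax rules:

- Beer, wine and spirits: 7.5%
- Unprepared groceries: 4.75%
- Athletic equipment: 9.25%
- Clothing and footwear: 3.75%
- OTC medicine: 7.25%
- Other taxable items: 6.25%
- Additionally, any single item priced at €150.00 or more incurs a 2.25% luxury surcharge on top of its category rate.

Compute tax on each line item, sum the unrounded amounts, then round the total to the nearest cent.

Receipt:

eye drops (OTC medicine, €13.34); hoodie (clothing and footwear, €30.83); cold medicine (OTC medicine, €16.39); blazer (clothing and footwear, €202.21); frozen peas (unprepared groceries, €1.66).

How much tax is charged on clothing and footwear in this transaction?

€13.29

Hoodie €30.83: clothing and footwear → 3.75% → €1.156125
Blazer €202.21: clothing and footwear → 3.75% + 2.25% surcharge = 6% → €12.1326
Tax on clothing and footwear: unrounded sum = €13.288725 → €13.29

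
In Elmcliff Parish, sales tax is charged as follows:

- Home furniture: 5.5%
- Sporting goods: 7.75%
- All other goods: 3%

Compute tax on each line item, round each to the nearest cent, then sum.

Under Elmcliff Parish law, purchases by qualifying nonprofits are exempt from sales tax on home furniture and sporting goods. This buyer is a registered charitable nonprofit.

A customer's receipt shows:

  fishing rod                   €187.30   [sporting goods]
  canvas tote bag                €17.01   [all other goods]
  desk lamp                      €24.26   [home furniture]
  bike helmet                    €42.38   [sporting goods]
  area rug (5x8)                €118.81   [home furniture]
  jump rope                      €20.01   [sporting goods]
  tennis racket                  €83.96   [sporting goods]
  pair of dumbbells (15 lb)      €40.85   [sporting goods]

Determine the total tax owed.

€0.51

Fishing rod €187.30: sporting goods, buyer-exempt → 0% → €0.00
Canvas tote bag €17.01: all other goods → 3% → €0.51
Desk lamp €24.26: home furniture, buyer-exempt → 0% → €0.00
Bike helmet €42.38: sporting goods, buyer-exempt → 0% → €0.00
Area rug (5x8) €118.81: home furniture, buyer-exempt → 0% → €0.00
Jump rope €20.01: sporting goods, buyer-exempt → 0% → €0.00
Tennis racket €83.96: sporting goods, buyer-exempt → 0% → €0.00
Pair of dumbbells (15 lb) €40.85: sporting goods, buyer-exempt → 0% → €0.00
Total tax = €0.51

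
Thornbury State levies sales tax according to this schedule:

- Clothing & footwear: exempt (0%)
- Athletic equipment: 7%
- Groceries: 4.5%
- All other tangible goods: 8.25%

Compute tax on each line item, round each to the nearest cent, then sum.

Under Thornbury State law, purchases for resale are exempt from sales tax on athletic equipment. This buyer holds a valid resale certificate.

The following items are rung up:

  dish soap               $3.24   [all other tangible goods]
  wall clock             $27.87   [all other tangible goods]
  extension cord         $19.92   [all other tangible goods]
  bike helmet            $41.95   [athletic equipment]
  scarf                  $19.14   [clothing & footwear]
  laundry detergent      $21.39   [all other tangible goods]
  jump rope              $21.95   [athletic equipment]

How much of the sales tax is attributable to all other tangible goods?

Dish soap $3.24: all other tangible goods → 8.25% → $0.27
Wall clock $27.87: all other tangible goods → 8.25% → $2.30
Extension cord $19.92: all other tangible goods → 8.25% → $1.64
Laundry detergent $21.39: all other tangible goods → 8.25% → $1.76
Tax on all other tangible goods = $0.27 + $2.30 + $1.64 + $1.76 = $5.97

$5.97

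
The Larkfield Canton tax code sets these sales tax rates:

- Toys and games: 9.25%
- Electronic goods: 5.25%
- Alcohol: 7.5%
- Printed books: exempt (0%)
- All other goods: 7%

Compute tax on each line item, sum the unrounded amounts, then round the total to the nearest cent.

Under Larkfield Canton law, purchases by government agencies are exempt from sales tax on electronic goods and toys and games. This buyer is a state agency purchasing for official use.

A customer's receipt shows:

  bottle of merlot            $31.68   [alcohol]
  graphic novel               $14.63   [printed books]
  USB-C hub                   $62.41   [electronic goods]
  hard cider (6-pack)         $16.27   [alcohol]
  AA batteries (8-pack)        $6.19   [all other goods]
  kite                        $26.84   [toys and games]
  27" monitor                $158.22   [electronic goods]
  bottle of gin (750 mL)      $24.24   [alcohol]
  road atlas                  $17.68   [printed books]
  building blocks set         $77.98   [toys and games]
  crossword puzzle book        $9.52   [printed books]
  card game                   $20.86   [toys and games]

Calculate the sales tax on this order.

Bottle of merlot $31.68: alcohol → 7.5% → $2.376
Graphic novel $14.63: printed books → 0% → $0.00
USB-C hub $62.41: electronic goods, buyer-exempt → 0% → $0.00
Hard cider (6-pack) $16.27: alcohol → 7.5% → $1.22025
AA batteries (8-pack) $6.19: all other goods → 7% → $0.4333
Kite $26.84: toys and games, buyer-exempt → 0% → $0.00
27" monitor $158.22: electronic goods, buyer-exempt → 0% → $0.00
Bottle of gin (750 mL) $24.24: alcohol → 7.5% → $1.818
Road atlas $17.68: printed books → 0% → $0.00
Building blocks set $77.98: toys and games, buyer-exempt → 0% → $0.00
Crossword puzzle book $9.52: printed books → 0% → $0.00
Card game $20.86: toys and games, buyer-exempt → 0% → $0.00
Unrounded tax sum = $5.84755 → $5.85

$5.85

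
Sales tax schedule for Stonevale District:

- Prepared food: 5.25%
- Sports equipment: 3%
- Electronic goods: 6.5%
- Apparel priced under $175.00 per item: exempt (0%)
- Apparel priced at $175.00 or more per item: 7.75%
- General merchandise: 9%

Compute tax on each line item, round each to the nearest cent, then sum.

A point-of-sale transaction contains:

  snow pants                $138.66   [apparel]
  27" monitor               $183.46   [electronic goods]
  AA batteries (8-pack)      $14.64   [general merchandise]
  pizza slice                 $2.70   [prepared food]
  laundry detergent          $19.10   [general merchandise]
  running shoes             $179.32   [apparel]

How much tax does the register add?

$29.00

Snow pants $138.66: apparel, under $175.00 → 0% → $0.00
27" monitor $183.46: electronic goods → 6.5% → $11.92
AA batteries (8-pack) $14.64: general merchandise → 9% → $1.32
Pizza slice $2.70: prepared food → 5.25% → $0.14
Laundry detergent $19.10: general merchandise → 9% → $1.72
Running shoes $179.32: apparel, $175.00 or more → 7.75% → $13.90
Total tax = $11.92 + $1.32 + $0.14 + $1.72 + $13.90 = $29.00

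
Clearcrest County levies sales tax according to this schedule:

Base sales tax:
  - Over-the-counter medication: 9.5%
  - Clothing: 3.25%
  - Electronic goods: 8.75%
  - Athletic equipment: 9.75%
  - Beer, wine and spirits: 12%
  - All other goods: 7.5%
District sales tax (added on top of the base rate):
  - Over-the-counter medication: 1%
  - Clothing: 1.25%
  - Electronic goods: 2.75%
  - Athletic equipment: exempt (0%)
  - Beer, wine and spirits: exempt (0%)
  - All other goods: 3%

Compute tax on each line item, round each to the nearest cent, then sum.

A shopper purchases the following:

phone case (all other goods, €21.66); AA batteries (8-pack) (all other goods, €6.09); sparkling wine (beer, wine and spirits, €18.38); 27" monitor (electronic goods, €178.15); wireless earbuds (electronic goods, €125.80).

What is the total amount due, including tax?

€390.16

Phone case €21.66: all other goods → 7.5% + 3% district = 10.5% → €2.27
AA batteries (8-pack) €6.09: all other goods → 7.5% + 3% district = 10.5% → €0.64
Sparkling wine €18.38: beer, wine and spirits → 12% + 0% district = 12% → €2.21
27" monitor €178.15: electronic goods → 8.75% + 2.75% district = 11.5% → €20.49
Wireless earbuds €125.80: electronic goods → 8.75% + 2.75% district = 11.5% → €14.47
Subtotal = €350.08; tax = €40.08; total due = €390.16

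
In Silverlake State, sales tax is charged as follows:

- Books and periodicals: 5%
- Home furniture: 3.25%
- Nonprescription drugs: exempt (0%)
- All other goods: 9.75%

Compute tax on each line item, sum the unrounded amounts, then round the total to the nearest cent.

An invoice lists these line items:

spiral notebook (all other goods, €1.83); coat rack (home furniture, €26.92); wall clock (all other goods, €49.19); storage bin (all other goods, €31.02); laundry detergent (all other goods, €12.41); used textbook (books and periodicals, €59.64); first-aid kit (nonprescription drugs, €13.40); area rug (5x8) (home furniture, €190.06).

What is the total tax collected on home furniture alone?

Coat rack €26.92: home furniture → 3.25% → €0.8749
Area rug (5x8) €190.06: home furniture → 3.25% → €6.17695
Tax on home furniture: unrounded sum = €7.05185 → €7.05

€7.05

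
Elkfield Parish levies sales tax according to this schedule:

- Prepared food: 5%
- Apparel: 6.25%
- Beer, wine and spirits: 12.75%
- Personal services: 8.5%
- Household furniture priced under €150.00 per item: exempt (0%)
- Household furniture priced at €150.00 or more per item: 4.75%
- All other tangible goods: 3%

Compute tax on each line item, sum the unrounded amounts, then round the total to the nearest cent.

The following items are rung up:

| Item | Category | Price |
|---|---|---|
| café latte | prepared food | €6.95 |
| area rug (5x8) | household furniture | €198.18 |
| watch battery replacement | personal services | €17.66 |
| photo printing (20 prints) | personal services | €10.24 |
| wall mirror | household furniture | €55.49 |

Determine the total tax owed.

€12.13

Café latte €6.95: prepared food → 5% → €0.3475
Area rug (5x8) €198.18: household furniture, €150.00 or more → 4.75% → €9.41355
Watch battery replacement €17.66: personal services → 8.5% → €1.5011
Photo printing (20 prints) €10.24: personal services → 8.5% → €0.8704
Wall mirror €55.49: household furniture, under €150.00 → 0% → €0.00
Unrounded tax sum = €12.13255 → €12.13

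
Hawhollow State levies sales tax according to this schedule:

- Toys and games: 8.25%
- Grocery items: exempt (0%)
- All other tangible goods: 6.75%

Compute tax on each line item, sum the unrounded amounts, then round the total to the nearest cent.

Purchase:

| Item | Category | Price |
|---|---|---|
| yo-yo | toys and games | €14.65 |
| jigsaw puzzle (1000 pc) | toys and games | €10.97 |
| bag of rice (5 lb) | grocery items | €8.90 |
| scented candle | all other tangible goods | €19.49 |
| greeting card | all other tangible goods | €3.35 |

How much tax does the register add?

€3.66

Yo-yo €14.65: toys and games → 8.25% → €1.208625
Jigsaw puzzle (1000 pc) €10.97: toys and games → 8.25% → €0.905025
Bag of rice (5 lb) €8.90: grocery items → 0% → €0.00
Scented candle €19.49: all other tangible goods → 6.75% → €1.315575
Greeting card €3.35: all other tangible goods → 6.75% → €0.226125
Unrounded tax sum = €3.65535 → €3.66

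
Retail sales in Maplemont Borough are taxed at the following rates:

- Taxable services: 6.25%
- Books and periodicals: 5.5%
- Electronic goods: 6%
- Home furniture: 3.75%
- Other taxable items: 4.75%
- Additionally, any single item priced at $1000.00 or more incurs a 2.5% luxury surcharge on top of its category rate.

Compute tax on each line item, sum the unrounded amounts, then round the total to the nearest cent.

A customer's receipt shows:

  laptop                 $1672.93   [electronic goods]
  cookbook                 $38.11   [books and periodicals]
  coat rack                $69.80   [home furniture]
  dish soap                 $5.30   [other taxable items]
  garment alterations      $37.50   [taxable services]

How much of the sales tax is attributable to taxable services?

Garment alterations $37.50: taxable services → 6.25% → $2.34375
Tax on taxable services: unrounded sum = $2.34375 → $2.34

$2.34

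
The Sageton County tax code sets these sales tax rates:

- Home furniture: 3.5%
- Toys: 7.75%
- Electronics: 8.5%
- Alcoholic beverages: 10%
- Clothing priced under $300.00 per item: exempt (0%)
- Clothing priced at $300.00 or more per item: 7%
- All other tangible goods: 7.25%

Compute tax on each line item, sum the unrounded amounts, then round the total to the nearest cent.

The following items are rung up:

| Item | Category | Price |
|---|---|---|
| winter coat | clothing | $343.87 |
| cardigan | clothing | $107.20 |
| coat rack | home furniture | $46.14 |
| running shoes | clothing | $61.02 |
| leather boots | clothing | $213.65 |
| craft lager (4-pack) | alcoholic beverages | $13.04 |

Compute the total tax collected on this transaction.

Winter coat $343.87: clothing, $300.00 or more → 7% → $24.0709
Cardigan $107.20: clothing, under $300.00 → 0% → $0.00
Coat rack $46.14: home furniture → 3.5% → $1.6149
Running shoes $61.02: clothing, under $300.00 → 0% → $0.00
Leather boots $213.65: clothing, under $300.00 → 0% → $0.00
Craft lager (4-pack) $13.04: alcoholic beverages → 10% → $1.304
Unrounded tax sum = $26.9898 → $26.99

$26.99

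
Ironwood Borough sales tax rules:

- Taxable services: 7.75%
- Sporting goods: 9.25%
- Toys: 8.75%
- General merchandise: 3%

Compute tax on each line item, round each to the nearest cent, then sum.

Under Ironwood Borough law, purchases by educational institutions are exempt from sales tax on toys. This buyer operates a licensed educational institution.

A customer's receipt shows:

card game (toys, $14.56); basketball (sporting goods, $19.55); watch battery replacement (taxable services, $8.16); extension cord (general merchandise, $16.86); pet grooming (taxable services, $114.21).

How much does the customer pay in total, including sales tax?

Card game $14.56: toys, buyer-exempt → 0% → $0.00
Basketball $19.55: sporting goods → 9.25% → $1.81
Watch battery replacement $8.16: taxable services → 7.75% → $0.63
Extension cord $16.86: general merchandise → 3% → $0.51
Pet grooming $114.21: taxable services → 7.75% → $8.85
Subtotal = $173.34; tax = $11.80; total due = $185.14

$185.14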